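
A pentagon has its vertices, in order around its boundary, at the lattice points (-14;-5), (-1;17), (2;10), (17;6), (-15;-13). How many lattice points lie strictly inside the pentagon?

By the shoelace formula, twice the signed area is |[(-14)·17 − (-1)·(-5)] + [(-1)·10 − 2·17] + [2·6 − 17·10] + [17·(-13) − (-15)·6] + [(-15)·(-5) − (-14)·(-13)]| = 683, so the area is 683/2.
Along each edge there are gcd(|Δx|,|Δy|)+1 lattice points, so counting each shared vertex once the boundary has gcd(13,22) + gcd(3,7) + gcd(15,4) + gcd(32,19) + gcd(1,8) = 1+1+1+1+1 = 5.
Pick's theorem gives I = A − B/2 + 1 = 683/2 − 5/2 + 1 = 340.

340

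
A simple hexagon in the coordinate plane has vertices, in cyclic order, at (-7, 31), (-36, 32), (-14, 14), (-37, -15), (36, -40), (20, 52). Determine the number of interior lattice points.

By the shoelace formula, twice the signed area is |((-7)·32 − (-36)·31) + ((-36)·14 − (-14)·32) + ((-14)·(-15) − (-37)·14) + ((-37)·(-40) − 36·(-15)) + (36·52 − 20·(-40)) + (20·31 − (-7)·52)| = 7240, so the area is 3620.
The number of boundary lattice points is Σ gcd(|Δx|,|Δy|) = gcd(29,1) + gcd(22,18) + gcd(23,29) + gcd(73,25) + gcd(16,92) + gcd(27,21) = 1+2+1+1+4+3 = 12.
Pick's theorem gives I = A − B/2 + 1 = 3620 − 12/2 + 1 = 3615.

3615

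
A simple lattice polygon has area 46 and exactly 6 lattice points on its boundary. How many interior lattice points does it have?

From Pick's theorem, I = A − B/2 + 1 = 46 − 6/2 + 1 = 44.

44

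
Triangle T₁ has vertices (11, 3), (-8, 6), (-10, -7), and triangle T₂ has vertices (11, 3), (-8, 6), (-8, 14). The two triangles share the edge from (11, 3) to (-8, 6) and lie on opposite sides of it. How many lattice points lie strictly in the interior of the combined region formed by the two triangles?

The union is the simple quadrilateral with vertices (11, 3), (-10, -7), (-8, 6), (-8, 14) in order.
By the shoelace formula, twice the signed area is |(11·(-7) − (-10)·3) + ((-10)·6 − (-8)·(-7)) + ((-8)·14 − (-8)·6) + ((-8)·3 − 11·14)| = 405, so the area is 405/2.
Summing gcd(|Δx|,|Δy|) over the edges gives the boundary count: gcd(21,10) + gcd(2,13) + gcd(0,8) + gcd(19,11) = 1+1+8+1 = 11.
By Pick's theorem I = A − B/2 + 1 = 405/2 − 11/2 + 1 = 198.

198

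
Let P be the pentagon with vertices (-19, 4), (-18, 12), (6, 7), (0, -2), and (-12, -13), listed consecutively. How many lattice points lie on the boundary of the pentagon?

7

Along each edge there are gcd(|Δx|,|Δy|)+1 lattice points, so counting each shared vertex once the boundary has gcd(1,8) + gcd(24,5) + gcd(6,9) + gcd(12,11) + gcd(7,17) = 1+1+3+1+1 = 7.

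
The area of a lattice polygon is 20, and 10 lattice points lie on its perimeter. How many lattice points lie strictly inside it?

16

Pick's theorem A = I + B/2 − 1 rearranges to I = A − B/2 + 1 = 20 − 10/2 + 1 = 16.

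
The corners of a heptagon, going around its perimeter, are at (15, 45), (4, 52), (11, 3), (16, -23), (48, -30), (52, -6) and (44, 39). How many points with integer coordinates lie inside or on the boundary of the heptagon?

2670

By the shoelace formula, twice the signed area is |[15·52 − 4·45] + [4·3 − 11·52] + [11·(-23) − 16·3] + [16·(-30) − 48·(-23)] + [48·(-6) − 52·(-30)] + [52·39 − 44·(-6)] + [44·45 − 15·39]| = 5322, so the area is 2661.
Along each edge there are gcd(|Δx|,|Δy|)+1 lattice points, so counting each shared vertex once the boundary has gcd(11,7) + gcd(7,49) + gcd(5,26) + gcd(32,7) + gcd(4,24) + gcd(8,45) + gcd(29,6) = 1+7+1+1+4+1+1 = 16.
Pick's theorem gives I = A − B/2 + 1 = 2661 − 16/2 + 1 = 2654, so the closed region contains I + B = 2654 + 16 = 2670 lattice points.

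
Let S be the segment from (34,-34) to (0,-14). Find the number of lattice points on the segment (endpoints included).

The number of lattice points on a segment between lattice points is gcd(|Δx|,|Δy|) + 1 = gcd(34,20) + 1 = 2 + 1 = 3.

3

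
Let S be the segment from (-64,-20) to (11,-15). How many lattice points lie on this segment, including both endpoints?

The number of lattice points on a segment between lattice points is gcd(|Δx|,|Δy|) + 1 = gcd(75,5) + 1 = 5 + 1 = 6.

6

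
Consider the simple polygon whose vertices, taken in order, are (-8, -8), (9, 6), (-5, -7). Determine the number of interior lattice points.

Using the shoelace formula, 2A = |[(-8)·6 − 9·(-8)] + [9·(-7) − (-5)·6] + [(-5)·(-8) − (-8)·(-7)]| = 25, so the area is 12.5.
Summing gcd(|Δx|,|Δy|) over the edges gives the boundary count: gcd(17,14) + gcd(14,13) + gcd(3,1) = 1+1+1 = 3.
Pick's theorem gives I = A − B/2 + 1 = 12.5 − 3/2 + 1 = 12.

12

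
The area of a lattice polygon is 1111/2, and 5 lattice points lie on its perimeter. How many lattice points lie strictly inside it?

From Pick's theorem, I = A − B/2 + 1 = 1111/2 − 5/2 + 1 = 554.

554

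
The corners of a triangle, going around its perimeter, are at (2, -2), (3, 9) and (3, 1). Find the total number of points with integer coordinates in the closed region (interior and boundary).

Using the shoelace formula, 2A = |(2·9 − 3·(-2)) + (3·1 − 3·9) + (3·(-2) − 2·1)| = 8, so the area is 4.
Summing gcd(|Δx|,|Δy|) over the edges gives the boundary count: gcd(1,11) + gcd(0,8) + gcd(1,3) = 1+8+1 = 10.
Pick's theorem gives I = A − B/2 + 1 = 4 − 10/2 + 1 = 0, so the closed region contains I + B = 0 + 10 = 10 lattice points.

10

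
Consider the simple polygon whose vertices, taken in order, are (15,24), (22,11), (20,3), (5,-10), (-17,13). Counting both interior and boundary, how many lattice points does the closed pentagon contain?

724

By the shoelace formula, twice the signed area is |[15·11 − 22·24] + [22·3 − 20·11] + [20·(-10) − 5·3] + [5·13 − (-17)·(-10)] + [(-17)·24 − 15·13]| = 1440, so the area is 720.
Summing gcd(|Δx|,|Δy|) over the edges gives the boundary count: gcd(7,13) + gcd(2,8) + gcd(15,13) + gcd(22,23) + gcd(32,11) = 1+2+1+1+1 = 6.
Pick's theorem gives I = A − B/2 + 1 = 720 − 6/2 + 1 = 718, so the closed region contains I + B = 718 + 6 = 724 lattice points.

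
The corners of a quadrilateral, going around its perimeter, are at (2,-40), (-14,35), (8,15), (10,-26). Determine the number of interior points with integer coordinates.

The shoelace formula gives twice the area as |(2·35 − (-14)·(-40)) + ((-14)·15 − 8·35) + (8·(-26) − 10·15) + (10·(-40) − 2·(-26))| = 1686, so the area is 843.
Along each edge there are gcd(|Δx|,|Δy|)+1 lattice points, so counting each shared vertex once the boundary has gcd(16,75) + gcd(22,20) + gcd(2,41) + gcd(8,14) = 1+2+1+2 = 6.
Pick's theorem gives I = A − B/2 + 1 = 843 − 6/2 + 1 = 841.

841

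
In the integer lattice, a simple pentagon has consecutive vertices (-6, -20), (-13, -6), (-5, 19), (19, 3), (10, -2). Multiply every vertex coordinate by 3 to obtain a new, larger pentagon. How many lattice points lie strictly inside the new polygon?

5179

The shoelace formula gives twice the area as |((-6)·(-6) − (-13)·(-20)) + ((-13)·19 − (-5)·(-6)) + ((-5)·3 − 19·19) + (19·(-2) − 10·3) + (10·(-20) − (-6)·(-2))| = 1157, so the area is 578.5.
The number of boundary lattice points is Σ gcd(|Δx|,|Δy|) = gcd(7,14) + gcd(8,25) + gcd(24,16) + gcd(9,5) + gcd(16,18) = 7+1+8+1+2 = 19.
Scaling by 3 multiplies the area by 3² = 9 (so the new area is 5206.5) and multiplies the boundary lattice-point count by 3, giving 57.
By Pick's theorem, the interior count of the dilated polygon is 5206.5 − 57/2 + 1 = 5179.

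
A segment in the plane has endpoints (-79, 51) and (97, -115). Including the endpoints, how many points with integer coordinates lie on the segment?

The number of lattice points on a segment between lattice points is gcd(|Δx|,|Δy|) + 1 = gcd(176,166) + 1 = 2 + 1 = 3.

3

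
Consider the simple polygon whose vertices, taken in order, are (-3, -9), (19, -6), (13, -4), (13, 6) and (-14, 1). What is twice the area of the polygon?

547

The shoelace formula gives twice the area as |((-3)·(-6) − 19·(-9)) + (19·(-4) − 13·(-6)) + (13·6 − 13·(-4)) + (13·1 − (-14)·6) + ((-14)·(-9) − (-3)·1)| = 547, so the area is 273.5.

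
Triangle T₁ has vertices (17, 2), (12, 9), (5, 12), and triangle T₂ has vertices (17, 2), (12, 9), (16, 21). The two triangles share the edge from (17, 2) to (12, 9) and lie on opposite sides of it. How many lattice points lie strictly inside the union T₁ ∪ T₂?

The union is the simple quadrilateral with vertices (17, 2), (5, 12), (12, 9), (16, 21) in order.
Using the shoelace formula, 2A = |(17·12 − 5·2) + (5·9 − 12·12) + (12·21 − 16·9) + (16·2 − 17·21)| = 122, so the area is 61.
The number of boundary lattice points is Σ gcd(|Δx|,|Δy|) = gcd(12,10) + gcd(7,3) + gcd(4,12) + gcd(1,19) = 2+1+4+1 = 8.
By Pick's theorem I = A − B/2 + 1 = 61 − 8/2 + 1 = 58.

58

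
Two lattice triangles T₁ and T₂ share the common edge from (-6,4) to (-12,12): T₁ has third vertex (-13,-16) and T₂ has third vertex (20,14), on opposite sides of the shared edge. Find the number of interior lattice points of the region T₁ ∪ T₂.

The union is the simple quadrilateral with vertices (-6,4), (-13,-16), (-12,12), (20,14) in order.
Using the shoelace formula, 2A = |((-6)·(-16) − (-13)·4) + ((-13)·12 − (-12)·(-16)) + ((-12)·14 − 20·12) + (20·4 − (-6)·14)| = 444, so the area is 222.
Along each edge there are gcd(|Δx|,|Δy|)+1 lattice points, so counting each shared vertex once the boundary has gcd(7,20) + gcd(1,28) + gcd(32,2) + gcd(26,10) = 1+1+2+2 = 6.
By Pick's theorem I = A − B/2 + 1 = 222 − 6/2 + 1 = 220.

220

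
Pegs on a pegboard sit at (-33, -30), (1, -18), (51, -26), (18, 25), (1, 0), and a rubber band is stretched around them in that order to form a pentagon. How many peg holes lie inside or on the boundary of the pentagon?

Using the shoelace formula, 2A = |((-33)·(-18) − 1·(-30)) + (1·(-26) − 51·(-18)) + (51·25 − 18·(-26)) + (18·0 − 1·25) + (1·(-30) − (-33)·0)| = 3204, so the area is 1602.
Summing gcd(|Δx|,|Δy|) over the edges gives the boundary count: gcd(34,12) + gcd(50,8) + gcd(33,51) + gcd(17,25) + gcd(34,30) = 2+2+3+1+2 = 10.
Pick's theorem gives I = A − B/2 + 1 = 1602 − 10/2 + 1 = 1598, so the closed region contains I + B = 1598 + 10 = 1608 lattice points.

1608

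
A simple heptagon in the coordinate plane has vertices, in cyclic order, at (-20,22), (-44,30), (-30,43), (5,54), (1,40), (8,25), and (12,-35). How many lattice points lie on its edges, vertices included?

Along each edge there are gcd(|Δx|,|Δy|)+1 lattice points, so counting each shared vertex once the boundary has gcd(24,8) + gcd(14,13) + gcd(35,11) + gcd(4,14) + gcd(7,15) + gcd(4,60) + gcd(32,57) = 8+1+1+2+1+4+1 = 18.

18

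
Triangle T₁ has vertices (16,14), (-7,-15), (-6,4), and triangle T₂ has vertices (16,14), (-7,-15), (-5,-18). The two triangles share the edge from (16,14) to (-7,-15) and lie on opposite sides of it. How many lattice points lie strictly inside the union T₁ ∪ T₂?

The union is the simple quadrilateral with vertices (16,14), (-6,4), (-7,-15), (-5,-18) in order.
Using the shoelace formula, 2A = |[16·4 − (-6)·14] + [(-6)·(-15) − (-7)·4] + [(-7)·(-18) − (-5)·(-15)] + [(-5)·14 − 16·(-18)]| = 535, so the area is 535/2.
The number of boundary lattice points is Σ gcd(|Δx|,|Δy|) = gcd(22,10) + gcd(1,19) + gcd(2,3) + gcd(21,32) = 2+1+1+1 = 5.
By Pick's theorem I = A − B/2 + 1 = 535/2 − 5/2 + 1 = 266.

266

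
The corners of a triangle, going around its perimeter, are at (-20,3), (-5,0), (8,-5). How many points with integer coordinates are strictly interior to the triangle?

By the shoelace formula, twice the signed area is |((-20)·0 − (-5)·3) + ((-5)·(-5) − 8·0) + (8·3 − (-20)·(-5))| = 36, so the area is 18.
Summing gcd(|Δx|,|Δy|) over the edges gives the boundary count: gcd(15,3) + gcd(13,5) + gcd(28,8) = 3+1+4 = 8.
Pick's theorem gives I = A − B/2 + 1 = 18 − 8/2 + 1 = 15.

15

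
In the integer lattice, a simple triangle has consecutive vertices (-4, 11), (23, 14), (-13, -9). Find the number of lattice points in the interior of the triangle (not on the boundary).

255

Using the shoelace formula, 2A = |((-4)·14 − 23·11) + (23·(-9) − (-13)·14) + ((-13)·11 − (-4)·(-9))| = 513, so the area is 256.5.
The number of boundary lattice points is Σ gcd(|Δx|,|Δy|) = gcd(27,3) + gcd(36,23) + gcd(9,20) = 3+1+1 = 5.
By Pick's theorem A = I + B/2 − 1, so I = 256.5 − 5/2 + 1 = 255.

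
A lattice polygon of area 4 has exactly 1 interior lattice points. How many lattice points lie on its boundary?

Pick's theorem gives A = I + B/2 − 1, so B = 2(A − I + 1) = 2(4 − 1 + 1) = 8.

8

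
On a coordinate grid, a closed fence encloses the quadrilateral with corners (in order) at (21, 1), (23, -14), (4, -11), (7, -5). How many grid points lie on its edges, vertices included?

Summing gcd(|Δx|,|Δy|) over the edges gives the boundary count: gcd(2,15) + gcd(19,3) + gcd(3,6) + gcd(14,6) = 1+1+3+2 = 7.

7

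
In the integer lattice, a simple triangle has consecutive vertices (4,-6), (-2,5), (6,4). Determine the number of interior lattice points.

40

Using the shoelace formula, 2A = |(4·5 − (-2)·(-6)) + ((-2)·4 − 6·5) + (6·(-6) − 4·4)| = 82, so the area is 41.
Along each edge there are gcd(|Δx|,|Δy|)+1 lattice points, so counting each shared vertex once the boundary has gcd(6,11) + gcd(8,1) + gcd(2,10) = 1+1+2 = 4.
Pick's theorem gives I = A − B/2 + 1 = 41 − 4/2 + 1 = 40.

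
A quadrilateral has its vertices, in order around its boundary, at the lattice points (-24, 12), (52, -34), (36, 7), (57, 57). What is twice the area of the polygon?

Using the shoelace formula, 2A = |[(-24)·(-34) − 52·12] + [52·7 − 36·(-34)] + [36·57 − 57·7] + [57·12 − (-24)·57]| = 5485, so the area is 2742.5.

5485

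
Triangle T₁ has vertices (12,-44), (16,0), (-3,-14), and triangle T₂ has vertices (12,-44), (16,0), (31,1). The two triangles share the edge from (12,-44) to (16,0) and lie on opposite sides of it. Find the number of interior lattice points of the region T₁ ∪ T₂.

The union is the simple quadrilateral with vertices (12,-44), (-3,-14), (16,0), (31,1) in order.
By the shoelace formula, twice the signed area is |[12·(-14) − (-3)·(-44)] + [(-3)·0 − 16·(-14)] + [16·1 − 31·0] + [31·(-44) − 12·1]| = 1436, so the area is 718.
Summing gcd(|Δx|,|Δy|) over the edges gives the boundary count: gcd(15,30) + gcd(19,14) + gcd(15,1) + gcd(19,45) = 15+1+1+1 = 18.
By Pick's theorem I = A − B/2 + 1 = 718 − 18/2 + 1 = 710.

710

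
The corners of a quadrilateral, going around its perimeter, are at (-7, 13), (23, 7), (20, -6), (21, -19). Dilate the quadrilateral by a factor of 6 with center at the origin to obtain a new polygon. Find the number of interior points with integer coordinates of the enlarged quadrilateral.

Using the shoelace formula, 2A = |[(-7)·7 − 23·13] + [23·(-6) − 20·7] + [20·(-19) − 21·(-6)] + [21·13 − (-7)·(-19)]| = 740, so the area is 370.
The number of boundary lattice points is Σ gcd(|Δx|,|Δy|) = gcd(30,6) + gcd(3,13) + gcd(1,13) + gcd(28,32) = 6+1+1+4 = 12.
Scaling by 6 multiplies the area by 6² = 36 (so the new area is 13320) and multiplies the boundary lattice-point count by 6, giving 72.
By Pick's theorem, the interior count of the dilated polygon is 13320 − 72/2 + 1 = 13285.

13285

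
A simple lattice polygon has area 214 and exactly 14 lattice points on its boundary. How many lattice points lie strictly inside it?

208

From Pick's theorem, I = A − B/2 + 1 = 214 − 14/2 + 1 = 208.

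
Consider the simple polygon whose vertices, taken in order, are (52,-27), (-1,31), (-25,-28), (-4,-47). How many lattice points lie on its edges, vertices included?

Along each edge there are gcd(|Δx|,|Δy|)+1 lattice points, so counting each shared vertex once the boundary has gcd(53,58) + gcd(24,59) + gcd(21,19) + gcd(56,20) = 1+1+1+4 = 7.

7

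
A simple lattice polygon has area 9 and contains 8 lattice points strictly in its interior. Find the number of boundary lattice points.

4

Pick's theorem gives A = I + B/2 − 1, so B = 2(A − I + 1) = 2(9 − 8 + 1) = 4.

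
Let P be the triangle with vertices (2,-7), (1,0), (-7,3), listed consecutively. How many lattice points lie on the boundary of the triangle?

Summing gcd(|Δx|,|Δy|) over the edges gives the boundary count: gcd(1,7) + gcd(8,3) + gcd(9,10) = 1+1+1 = 3.

3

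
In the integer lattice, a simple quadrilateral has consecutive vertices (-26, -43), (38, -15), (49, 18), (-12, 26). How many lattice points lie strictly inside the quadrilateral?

3055

The shoelace formula gives twice the area as |[(-26)·(-15) − 38·(-43)] + [38·18 − 49·(-15)] + [49·26 − (-12)·18] + [(-12)·(-43) − (-26)·26]| = 6125, so the area is 6125/2.
Along each edge there are gcd(|Δx|,|Δy|)+1 lattice points, so counting each shared vertex once the boundary has gcd(64,28) + gcd(11,33) + gcd(61,8) + gcd(14,69) = 4+11+1+1 = 17.
Pick's theorem gives I = A − B/2 + 1 = 6125/2 − 17/2 + 1 = 3055.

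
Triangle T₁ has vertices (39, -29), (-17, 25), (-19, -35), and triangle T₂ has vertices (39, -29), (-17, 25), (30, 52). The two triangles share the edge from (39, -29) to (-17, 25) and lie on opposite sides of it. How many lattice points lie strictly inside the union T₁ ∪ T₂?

3753

The union is the simple quadrilateral with vertices (39, -29), (-19, -35), (-17, 25), (30, 52) in order.
The shoelace formula gives twice the area as |[39·(-35) − (-19)·(-29)] + [(-19)·25 − (-17)·(-35)] + [(-17)·52 − 30·25] + [30·(-29) − 39·52]| = 7518, so the area is 3759.
Summing gcd(|Δx|,|Δy|) over the edges gives the boundary count: gcd(58,6) + gcd(2,60) + gcd(47,27) + gcd(9,81) = 2+2+1+9 = 14.
By Pick's theorem I = A − B/2 + 1 = 3759 − 14/2 + 1 = 3753.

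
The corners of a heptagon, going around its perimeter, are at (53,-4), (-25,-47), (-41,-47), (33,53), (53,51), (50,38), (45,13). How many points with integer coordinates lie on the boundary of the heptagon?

28

Along each edge there are gcd(|Δx|,|Δy|)+1 lattice points, so counting each shared vertex once the boundary has gcd(78,43) + gcd(16,0) + gcd(74,100) + gcd(20,2) + gcd(3,13) + gcd(5,25) + gcd(8,17) = 1+16+2+2+1+5+1 = 28.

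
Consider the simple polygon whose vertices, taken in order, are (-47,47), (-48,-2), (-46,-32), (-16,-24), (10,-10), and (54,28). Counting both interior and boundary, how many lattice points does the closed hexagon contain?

Using the shoelace formula, 2A = |[(-47)·(-2) − (-48)·47] + [(-48)·(-32) − (-46)·(-2)] + [(-46)·(-24) − (-16)·(-32)] + [(-16)·(-10) − 10·(-24)] + [10·28 − 54·(-10)] + [54·47 − (-47)·28]| = 9460, so the area is 4730.
Along each edge there are gcd(|Δx|,|Δy|)+1 lattice points, so counting each shared vertex once the boundary has gcd(1,49) + gcd(2,30) + gcd(30,8) + gcd(26,14) + gcd(44,38) + gcd(101,19) = 1+2+2+2+2+1 = 10.
Pick's theorem gives I = A − B/2 + 1 = 4730 − 10/2 + 1 = 4726, so the closed region contains I + B = 4726 + 10 = 4736 lattice points.

4736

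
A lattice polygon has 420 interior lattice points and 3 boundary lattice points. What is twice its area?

841

Pick's theorem states A = I + B/2 − 1, so A = 420 + 3/2 − 1 = 841/2.
Hence 2A = 841.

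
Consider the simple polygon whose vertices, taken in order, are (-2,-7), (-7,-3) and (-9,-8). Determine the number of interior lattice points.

By the shoelace formula, twice the signed area is |[(-2)·(-3) − (-7)·(-7)] + [(-7)·(-8) − (-9)·(-3)] + [(-9)·(-7) − (-2)·(-8)]| = 33, so the area is 16.5.
The number of boundary lattice points is Σ gcd(|Δx|,|Δy|) = gcd(5,4) + gcd(2,5) + gcd(7,1) = 1+1+1 = 3.
By Pick's theorem A = I + B/2 − 1, so I = 16.5 − 3/2 + 1 = 16.

16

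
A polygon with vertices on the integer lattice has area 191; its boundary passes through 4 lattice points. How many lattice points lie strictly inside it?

From Pick's theorem, I = A − B/2 + 1 = 191 − 4/2 + 1 = 190.

190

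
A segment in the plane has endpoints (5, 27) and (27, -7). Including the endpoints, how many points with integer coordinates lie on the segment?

3

The number of lattice points on a segment between lattice points is gcd(|Δx|,|Δy|) + 1 = gcd(22,34) + 1 = 2 + 1 = 3.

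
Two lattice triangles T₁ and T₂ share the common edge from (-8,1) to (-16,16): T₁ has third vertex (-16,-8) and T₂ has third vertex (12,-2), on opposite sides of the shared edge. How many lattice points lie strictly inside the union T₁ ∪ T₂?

221

The union is the simple quadrilateral with vertices (-8,1), (-16,-8), (-16,16), (12,-2) in order.
The shoelace formula gives twice the area as |[(-8)·(-8) − (-16)·1] + [(-16)·16 − (-16)·(-8)] + [(-16)·(-2) − 12·16] + [12·1 − (-8)·(-2)]| = 468, so the area is 234.
The number of boundary lattice points is Σ gcd(|Δx|,|Δy|) = gcd(8,9) + gcd(0,24) + gcd(28,18) + gcd(20,3) = 1+24+2+1 = 28.
By Pick's theorem I = A − B/2 + 1 = 234 − 28/2 + 1 = 221.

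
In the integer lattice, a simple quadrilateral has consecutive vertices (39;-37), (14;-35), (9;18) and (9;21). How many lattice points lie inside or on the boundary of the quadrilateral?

The shoelace formula gives twice the area as |[39·(-35) − 14·(-37)] + [14·18 − 9·(-35)] + [9·21 − 9·18] + [9·(-37) − 39·21]| = 1405, so the area is 1405/2.
Summing gcd(|Δx|,|Δy|) over the edges gives the boundary count: gcd(25,2) + gcd(5,53) + gcd(0,3) + gcd(30,58) = 1+1+3+2 = 7.
Pick's theorem gives I = A − B/2 + 1 = 1405/2 − 7/2 + 1 = 700, so the closed region contains I + B = 700 + 7 = 707 lattice points.

707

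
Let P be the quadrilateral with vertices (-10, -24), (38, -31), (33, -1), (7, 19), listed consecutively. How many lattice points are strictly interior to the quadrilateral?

By the shoelace formula, twice the signed area is |((-10)·(-31) − 38·(-24)) + (38·(-1) − 33·(-31)) + (33·19 − 7·(-1)) + (7·(-24) − (-10)·19)| = 2863, so the area is 1431.5.
Summing gcd(|Δx|,|Δy|) over the edges gives the boundary count: gcd(48,7) + gcd(5,30) + gcd(26,20) + gcd(17,43) = 1+5+2+1 = 9.
Pick's theorem gives I = A − B/2 + 1 = 1431.5 − 9/2 + 1 = 1428.

1428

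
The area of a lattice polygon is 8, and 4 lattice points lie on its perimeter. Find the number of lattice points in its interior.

From Pick's theorem, I = A − B/2 + 1 = 8 − 4/2 + 1 = 7.

7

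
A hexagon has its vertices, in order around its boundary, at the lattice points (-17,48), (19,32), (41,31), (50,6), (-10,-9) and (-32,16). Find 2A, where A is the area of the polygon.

5585

The shoelace formula gives twice the area as |((-17)·32 − 19·48) + (19·31 − 41·32) + (41·6 − 50·31) + (50·(-9) − (-10)·6) + ((-10)·16 − (-32)·(-9)) + ((-32)·48 − (-17)·16)| = 5585, so the area is 5585/2.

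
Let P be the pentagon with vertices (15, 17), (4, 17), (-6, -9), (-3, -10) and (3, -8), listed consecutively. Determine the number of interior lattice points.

Using the shoelace formula, 2A = |[15·17 − 4·17] + [4·(-9) − (-6)·17] + [(-6)·(-10) − (-3)·(-9)] + [(-3)·(-8) − 3·(-10)] + [3·17 − 15·(-8)]| = 511, so the area is 255.5.
Along each edge there are gcd(|Δx|,|Δy|)+1 lattice points, so counting each shared vertex once the boundary has gcd(11,0) + gcd(10,26) + gcd(3,1) + gcd(6,2) + gcd(12,25) = 11+2+1+2+1 = 17.
Pick's theorem gives I = A − B/2 + 1 = 255.5 − 17/2 + 1 = 248.

248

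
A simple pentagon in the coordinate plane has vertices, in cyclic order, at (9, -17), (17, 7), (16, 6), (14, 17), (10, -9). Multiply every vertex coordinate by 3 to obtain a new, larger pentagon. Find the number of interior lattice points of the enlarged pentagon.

634

By the shoelace formula, twice the signed area is |[9·7 − 17·(-17)] + [17·6 − 16·7] + [16·17 − 14·6] + [14·(-9) − 10·17] + [10·(-17) − 9·(-9)]| = 145, so the area is 145/2.
Along each edge there are gcd(|Δx|,|Δy|)+1 lattice points, so counting each shared vertex once the boundary has gcd(8,24) + gcd(1,1) + gcd(2,11) + gcd(4,26) + gcd(1,8) = 8+1+1+2+1 = 13.
Scaling by 3 multiplies the area by 3² = 9 (so the new area is 1305/2) and multiplies the boundary lattice-point count by 3, giving 39.
By Pick's theorem, the interior count of the dilated polygon is 1305/2 − 39/2 + 1 = 634.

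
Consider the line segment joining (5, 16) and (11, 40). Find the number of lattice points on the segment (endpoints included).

7

The number of lattice points on a segment between lattice points is gcd(|Δx|,|Δy|) + 1 = gcd(6,24) + 1 = 6 + 1 = 7.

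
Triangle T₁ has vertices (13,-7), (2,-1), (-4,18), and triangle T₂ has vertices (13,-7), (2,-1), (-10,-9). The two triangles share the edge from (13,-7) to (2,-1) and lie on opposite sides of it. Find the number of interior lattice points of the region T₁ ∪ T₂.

164

The union is the simple quadrilateral with vertices (13,-7), (-4,18), (2,-1), (-10,-9) in order.
The shoelace formula gives twice the area as |(13·18 − (-4)·(-7)) + ((-4)·(-1) − 2·18) + (2·(-9) − (-10)·(-1)) + ((-10)·(-7) − 13·(-9))| = 333, so the area is 333/2.
The number of boundary lattice points is Σ gcd(|Δx|,|Δy|) = gcd(17,25) + gcd(6,19) + gcd(12,8) + gcd(23,2) = 1+1+4+1 = 7.
By Pick's theorem I = A − B/2 + 1 = 333/2 − 7/2 + 1 = 164.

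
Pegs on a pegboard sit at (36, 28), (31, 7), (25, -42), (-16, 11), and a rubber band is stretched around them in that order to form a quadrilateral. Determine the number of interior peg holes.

1666

Using the shoelace formula, 2A = |[36·7 − 31·28] + [31·(-42) − 25·7] + [25·11 − (-16)·(-42)] + [(-16)·28 − 36·11]| = 3334, so the area is 1667.
Summing gcd(|Δx|,|Δy|) over the edges gives the boundary count: gcd(5,21) + gcd(6,49) + gcd(41,53) + gcd(52,17) = 1+1+1+1 = 4.
By Pick's theorem A = I + B/2 − 1, so I = 1667 − 4/2 + 1 = 1666.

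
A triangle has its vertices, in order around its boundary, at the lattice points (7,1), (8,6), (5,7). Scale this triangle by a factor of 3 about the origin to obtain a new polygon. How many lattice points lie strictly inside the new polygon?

67

The shoelace formula gives twice the area as |(7·6 − 8·1) + (8·7 − 5·6) + (5·1 − 7·7)| = 16, so the area is 8.
Along each edge there are gcd(|Δx|,|Δy|)+1 lattice points, so counting each shared vertex once the boundary has gcd(1,5) + gcd(3,1) + gcd(2,6) = 1+1+2 = 4.
Scaling by 3 multiplies the area by 3² = 9 (so the new area is 72) and multiplies the boundary lattice-point count by 3, giving 12.
By Pick's theorem, the interior count of the dilated polygon is 72 − 12/2 + 1 = 67.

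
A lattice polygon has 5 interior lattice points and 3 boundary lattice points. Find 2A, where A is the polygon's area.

Pick's theorem states A = I + B/2 − 1, so A = 5 + 3/2 − 1 = 11/2.
Hence 2A = 11.

11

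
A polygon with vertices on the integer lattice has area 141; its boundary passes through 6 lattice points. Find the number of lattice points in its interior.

139

Pick's theorem A = I + B/2 − 1 rearranges to I = A − B/2 + 1 = 141 − 6/2 + 1 = 139.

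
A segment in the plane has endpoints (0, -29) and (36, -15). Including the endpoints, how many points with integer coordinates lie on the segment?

3

The number of lattice points on a segment between lattice points is gcd(|Δx|,|Δy|) + 1 = gcd(36,14) + 1 = 2 + 1 = 3.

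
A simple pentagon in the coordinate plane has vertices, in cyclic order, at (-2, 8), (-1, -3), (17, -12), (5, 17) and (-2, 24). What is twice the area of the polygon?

By the shoelace formula, twice the signed area is |((-2)·(-3) − (-1)·8) + ((-1)·(-12) − 17·(-3)) + (17·17 − 5·(-12)) + (5·24 − (-2)·17) + ((-2)·8 − (-2)·24)| = 612, so the area is 306.

612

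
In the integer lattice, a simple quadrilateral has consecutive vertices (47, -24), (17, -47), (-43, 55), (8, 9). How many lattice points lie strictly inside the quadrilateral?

2160

Using the shoelace formula, 2A = |[47·(-47) − 17·(-24)] + [17·55 − (-43)·(-47)] + [(-43)·9 − 8·55] + [8·(-24) − 47·9]| = 4329, so the area is 2164.5.
The number of boundary lattice points is Σ gcd(|Δx|,|Δy|) = gcd(30,23) + gcd(60,102) + gcd(51,46) + gcd(39,33) = 1+6+1+3 = 11.
By Pick's theorem A = I + B/2 − 1, so I = 2164.5 − 11/2 + 1 = 2160.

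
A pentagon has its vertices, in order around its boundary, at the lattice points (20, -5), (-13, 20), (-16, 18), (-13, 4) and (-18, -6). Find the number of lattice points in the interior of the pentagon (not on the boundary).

472

Using the shoelace formula, 2A = |[20·20 − (-13)·(-5)] + [(-13)·18 − (-16)·20] + [(-16)·4 − (-13)·18] + [(-13)·(-6) − (-18)·4] + [(-18)·(-5) − 20·(-6)]| = 951, so the area is 951/2.
Summing gcd(|Δx|,|Δy|) over the edges gives the boundary count: gcd(33,25) + gcd(3,2) + gcd(3,14) + gcd(5,10) + gcd(38,1) = 1+1+1+5+1 = 9.
Pick's theorem gives I = A − B/2 + 1 = 951/2 − 9/2 + 1 = 472.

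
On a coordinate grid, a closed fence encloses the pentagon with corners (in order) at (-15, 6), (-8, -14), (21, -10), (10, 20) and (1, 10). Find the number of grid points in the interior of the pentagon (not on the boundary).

691

The shoelace formula gives twice the area as |[(-15)·(-14) − (-8)·6] + [(-8)·(-10) − 21·(-14)] + [21·20 − 10·(-10)] + [10·10 − 1·20] + [1·6 − (-15)·10]| = 1388, so the area is 694.
The number of boundary lattice points is Σ gcd(|Δx|,|Δy|) = gcd(7,20) + gcd(29,4) + gcd(11,30) + gcd(9,10) + gcd(16,4) = 1+1+1+1+4 = 8.
By Pick's theorem A = I + B/2 − 1, so I = 694 − 8/2 + 1 = 691.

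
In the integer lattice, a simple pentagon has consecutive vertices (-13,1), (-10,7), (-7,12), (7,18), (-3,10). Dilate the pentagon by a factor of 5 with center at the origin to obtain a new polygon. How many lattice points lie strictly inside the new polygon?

1366

The shoelace formula gives twice the area as |[(-13)·7 − (-10)·1] + [(-10)·12 − (-7)·7] + [(-7)·18 − 7·12] + [7·10 − (-3)·18] + [(-3)·1 − (-13)·10]| = 111, so the area is 111/2.
The number of boundary lattice points is Σ gcd(|Δx|,|Δy|) = gcd(3,6) + gcd(3,5) + gcd(14,6) + gcd(10,8) + gcd(10,9) = 3+1+2+2+1 = 9.
Scaling by 5 multiplies the area by 5² = 25 (so the new area is 2775/2) and multiplies the boundary lattice-point count by 5, giving 45.
By Pick's theorem, the interior count of the dilated polygon is 2775/2 − 45/2 + 1 = 1366.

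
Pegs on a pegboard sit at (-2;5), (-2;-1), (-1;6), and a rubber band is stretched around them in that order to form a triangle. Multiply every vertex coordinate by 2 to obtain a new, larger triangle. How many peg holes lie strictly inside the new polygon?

Using the shoelace formula, 2A = |((-2)·(-1) − (-2)·5) + ((-2)·6 − (-1)·(-1)) + ((-1)·5 − (-2)·6)| = 6, so the area is 3.
Summing gcd(|Δx|,|Δy|) over the edges gives the boundary count: gcd(0,6) + gcd(1,7) + gcd(1,1) = 6+1+1 = 8.
Scaling by 2 multiplies the area by 2² = 4 (so the new area is 12) and multiplies the boundary lattice-point count by 2, giving 16.
By Pick's theorem, the interior count of the dilated polygon is 12 − 16/2 + 1 = 5.

5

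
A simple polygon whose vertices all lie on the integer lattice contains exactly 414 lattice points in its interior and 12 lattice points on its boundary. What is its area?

419

By Pick's theorem, A = I + B/2 − 1 = 414 + 12/2 − 1 = 419.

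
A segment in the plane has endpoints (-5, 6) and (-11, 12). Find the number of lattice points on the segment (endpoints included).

The number of lattice points on a segment between lattice points is gcd(|Δx|,|Δy|) + 1 = gcd(6,6) + 1 = 6 + 1 = 7.

7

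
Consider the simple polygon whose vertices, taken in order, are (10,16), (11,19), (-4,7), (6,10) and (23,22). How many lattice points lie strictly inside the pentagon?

65

The shoelace formula gives twice the area as |[10·19 − 11·16] + [11·7 − (-4)·19] + [(-4)·10 − 6·7] + [6·22 − 23·10] + [23·16 − 10·22]| = 135, so the area is 67.5.
Along each edge there are gcd(|Δx|,|Δy|)+1 lattice points, so counting each shared vertex once the boundary has gcd(1,3) + gcd(15,12) + gcd(10,3) + gcd(17,12) + gcd(13,6) = 1+3+1+1+1 = 7.
By Pick's theorem A = I + B/2 − 1, so I = 67.5 − 7/2 + 1 = 65.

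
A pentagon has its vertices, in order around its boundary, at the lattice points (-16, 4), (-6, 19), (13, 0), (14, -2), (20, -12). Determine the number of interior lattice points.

382

The shoelace formula gives twice the area as |((-16)·19 − (-6)·4) + ((-6)·0 − 13·19) + (13·(-2) − 14·0) + (14·(-12) − 20·(-2)) + (20·4 − (-16)·(-12))| = 793, so the area is 396.5.
The number of boundary lattice points is Σ gcd(|Δx|,|Δy|) = gcd(10,15) + gcd(19,19) + gcd(1,2) + gcd(6,10) + gcd(36,16) = 5+19+1+2+4 = 31.
Pick's theorem gives I = A − B/2 + 1 = 396.5 − 31/2 + 1 = 382.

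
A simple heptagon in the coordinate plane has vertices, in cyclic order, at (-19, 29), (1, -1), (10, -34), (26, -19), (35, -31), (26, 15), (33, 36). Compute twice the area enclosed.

3932

Using the shoelace formula, 2A = |((-19)·(-1) − 1·29) + (1·(-34) − 10·(-1)) + (10·(-19) − 26·(-34)) + (26·(-31) − 35·(-19)) + (35·15 − 26·(-31)) + (26·36 − 33·15) + (33·29 − (-19)·36)| = 3932, so the area is 1966.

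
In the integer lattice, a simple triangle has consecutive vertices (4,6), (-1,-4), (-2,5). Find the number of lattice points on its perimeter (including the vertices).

The number of boundary lattice points is Σ gcd(|Δx|,|Δy|) = gcd(5,10) + gcd(1,9) + gcd(6,1) = 5+1+1 = 7.

7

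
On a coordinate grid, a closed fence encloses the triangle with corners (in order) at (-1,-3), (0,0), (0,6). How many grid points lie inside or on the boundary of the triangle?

8

Using the shoelace formula, 2A = |((-1)·0 − 0·(-3)) + (0·6 − 0·0) + (0·(-3) − (-1)·6)| = 6, so the area is 3.
Along each edge there are gcd(|Δx|,|Δy|)+1 lattice points, so counting each shared vertex once the boundary has gcd(1,3) + gcd(0,6) + gcd(1,9) = 1+6+1 = 8.
Pick's theorem gives I = A − B/2 + 1 = 3 − 8/2 + 1 = 0, so the closed region contains I + B = 0 + 8 = 8 lattice points.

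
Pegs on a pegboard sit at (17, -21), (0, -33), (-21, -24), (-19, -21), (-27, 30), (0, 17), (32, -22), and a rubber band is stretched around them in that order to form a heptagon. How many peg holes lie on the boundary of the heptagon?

9

Along each edge there are gcd(|Δx|,|Δy|)+1 lattice points, so counting each shared vertex once the boundary has gcd(17,12) + gcd(21,9) + gcd(2,3) + gcd(8,51) + gcd(27,13) + gcd(32,39) + gcd(15,1) = 1+3+1+1+1+1+1 = 9.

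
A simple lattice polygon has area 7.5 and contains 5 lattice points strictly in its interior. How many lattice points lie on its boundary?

Pick's theorem gives A = I + B/2 − 1, so B = 2(A − I + 1) = 2(7.5 − 5 + 1) = 7.

7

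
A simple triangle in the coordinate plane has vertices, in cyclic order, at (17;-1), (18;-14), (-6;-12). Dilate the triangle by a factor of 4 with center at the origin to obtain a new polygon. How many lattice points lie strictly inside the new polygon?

Using the shoelace formula, 2A = |[17·(-14) − 18·(-1)] + [18·(-12) − (-6)·(-14)] + [(-6)·(-1) − 17·(-12)]| = 310, so the area is 155.
The number of boundary lattice points is Σ gcd(|Δx|,|Δy|) = gcd(1,13) + gcd(24,2) + gcd(23,11) = 1+2+1 = 4.
Scaling by 4 multiplies the area by 4² = 16 (so the new area is 2480) and multiplies the boundary lattice-point count by 4, giving 16.
By Pick's theorem, the interior count of the dilated polygon is 2480 − 16/2 + 1 = 2473.

2473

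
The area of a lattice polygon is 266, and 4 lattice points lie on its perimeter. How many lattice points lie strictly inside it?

265

Pick's theorem A = I + B/2 − 1 rearranges to I = A − B/2 + 1 = 266 − 4/2 + 1 = 265.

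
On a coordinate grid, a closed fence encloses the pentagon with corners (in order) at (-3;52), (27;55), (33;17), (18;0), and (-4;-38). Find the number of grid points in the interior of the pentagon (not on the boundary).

Using the shoelace formula, 2A = |[(-3)·55 − 27·52] + [27·17 − 33·55] + [33·0 − 18·17] + [18·(-38) − (-4)·0] + [(-4)·52 − (-3)·(-38)]| = 4237, so the area is 2118.5.
The number of boundary lattice points is Σ gcd(|Δx|,|Δy|) = gcd(30,3) + gcd(6,38) + gcd(15,17) + gcd(22,38) + gcd(1,90) = 3+2+1+2+1 = 9.
Pick's theorem gives I = A − B/2 + 1 = 2118.5 − 9/2 + 1 = 2115.

2115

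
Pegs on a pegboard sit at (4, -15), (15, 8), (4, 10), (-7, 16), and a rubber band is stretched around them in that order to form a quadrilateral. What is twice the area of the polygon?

550

By the shoelace formula, twice the signed area is |[4·8 − 15·(-15)] + [15·10 − 4·8] + [4·16 − (-7)·10] + [(-7)·(-15) − 4·16]| = 550, so the area is 275.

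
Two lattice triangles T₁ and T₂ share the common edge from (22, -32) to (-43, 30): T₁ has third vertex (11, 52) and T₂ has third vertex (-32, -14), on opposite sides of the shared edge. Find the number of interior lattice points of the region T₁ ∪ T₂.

The union is the simple quadrilateral with vertices (22, -32), (11, 52), (-43, 30), (-32, -14) in order.
By the shoelace formula, twice the signed area is |(22·52 − 11·(-32)) + (11·30 − (-43)·52) + ((-43)·(-14) − (-32)·30) + ((-32)·(-32) − 22·(-14))| = 6956, so the area is 3478.
The number of boundary lattice points is Σ gcd(|Δx|,|Δy|) = gcd(11,84) + gcd(54,22) + gcd(11,44) + gcd(54,18) = 1+2+11+18 = 32.
By Pick's theorem I = A − B/2 + 1 = 3478 − 32/2 + 1 = 3463.

3463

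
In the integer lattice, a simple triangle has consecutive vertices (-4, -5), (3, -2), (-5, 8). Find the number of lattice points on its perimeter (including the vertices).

4

Summing gcd(|Δx|,|Δy|) over the edges gives the boundary count: gcd(7,3) + gcd(8,10) + gcd(1,13) = 1+2+1 = 4.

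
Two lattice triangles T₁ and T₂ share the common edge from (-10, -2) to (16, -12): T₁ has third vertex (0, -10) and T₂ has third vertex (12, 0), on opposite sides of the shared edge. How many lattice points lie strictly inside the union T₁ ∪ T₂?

The union is the simple quadrilateral with vertices (-10, -2), (0, -10), (16, -12), (12, 0) in order.
Using the shoelace formula, 2A = |[(-10)·(-10) − 0·(-2)] + [0·(-12) − 16·(-10)] + [16·0 − 12·(-12)] + [12·(-2) − (-10)·0]| = 380, so the area is 190.
Along each edge there are gcd(|Δx|,|Δy|)+1 lattice points, so counting each shared vertex once the boundary has gcd(10,8) + gcd(16,2) + gcd(4,12) + gcd(22,2) = 2+2+4+2 = 10.
By Pick's theorem I = A − B/2 + 1 = 190 − 10/2 + 1 = 186.

186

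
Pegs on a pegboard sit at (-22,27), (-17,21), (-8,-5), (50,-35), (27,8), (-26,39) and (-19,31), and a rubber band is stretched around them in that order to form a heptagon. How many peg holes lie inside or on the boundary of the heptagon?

Using the shoelace formula, 2A = |((-22)·21 − (-17)·27) + ((-17)·(-5) − (-8)·21) + ((-8)·(-35) − 50·(-5)) + (50·8 − 27·(-35)) + (27·39 − (-26)·8) + ((-26)·31 − (-19)·39) + ((-19)·27 − (-22)·31)| = 3490, so the area is 1745.
Along each edge there are gcd(|Δx|,|Δy|)+1 lattice points, so counting each shared vertex once the boundary has gcd(5,6) + gcd(9,26) + gcd(58,30) + gcd(23,43) + gcd(53,31) + gcd(7,8) + gcd(3,4) = 1+1+2+1+1+1+1 = 8.
Pick's theorem gives I = A − B/2 + 1 = 1745 − 8/2 + 1 = 1742, so the closed region contains I + B = 1742 + 8 = 1750 lattice points.

1750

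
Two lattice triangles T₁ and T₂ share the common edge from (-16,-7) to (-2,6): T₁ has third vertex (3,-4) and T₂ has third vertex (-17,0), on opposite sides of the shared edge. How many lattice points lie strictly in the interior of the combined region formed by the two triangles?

The union is the simple quadrilateral with vertices (-16,-7), (3,-4), (-2,6), (-17,0) in order.
Using the shoelace formula, 2A = |((-16)·(-4) − 3·(-7)) + (3·6 − (-2)·(-4)) + ((-2)·0 − (-17)·6) + ((-17)·(-7) − (-16)·0)| = 316, so the area is 158.
The number of boundary lattice points is Σ gcd(|Δx|,|Δy|) = gcd(19,3) + gcd(5,10) + gcd(15,6) + gcd(1,7) = 1+5+3+1 = 10.
By Pick's theorem I = A − B/2 + 1 = 158 − 10/2 + 1 = 154.

154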